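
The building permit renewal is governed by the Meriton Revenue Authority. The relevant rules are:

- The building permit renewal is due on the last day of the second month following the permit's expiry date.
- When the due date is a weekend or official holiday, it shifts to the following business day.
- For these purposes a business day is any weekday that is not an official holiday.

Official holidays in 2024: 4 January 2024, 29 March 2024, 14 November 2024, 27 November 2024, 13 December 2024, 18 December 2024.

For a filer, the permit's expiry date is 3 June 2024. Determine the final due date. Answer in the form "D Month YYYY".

2 months after 3 June 2024 falls in August 2024; the last day of that month is 31 August 2024.
31 August 2024 is a Saturday; the next business day is 2 September 2024 (Monday).
Deadline: 2 September 2024.

2 September 2024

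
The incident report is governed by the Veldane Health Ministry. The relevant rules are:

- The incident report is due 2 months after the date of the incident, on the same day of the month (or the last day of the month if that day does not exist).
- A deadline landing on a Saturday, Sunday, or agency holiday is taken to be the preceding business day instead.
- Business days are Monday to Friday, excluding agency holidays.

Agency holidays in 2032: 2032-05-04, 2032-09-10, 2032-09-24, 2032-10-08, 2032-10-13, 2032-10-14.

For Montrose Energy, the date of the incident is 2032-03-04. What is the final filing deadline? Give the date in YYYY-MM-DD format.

2032-05-03

Moving 2 months forward from 2032-03-04 on the corresponding day gives 2032-05-04.
2032-05-04 is a listed holiday; the preceding business day is 2032-05-03 (Monday).
So the filing is due 2032-05-03.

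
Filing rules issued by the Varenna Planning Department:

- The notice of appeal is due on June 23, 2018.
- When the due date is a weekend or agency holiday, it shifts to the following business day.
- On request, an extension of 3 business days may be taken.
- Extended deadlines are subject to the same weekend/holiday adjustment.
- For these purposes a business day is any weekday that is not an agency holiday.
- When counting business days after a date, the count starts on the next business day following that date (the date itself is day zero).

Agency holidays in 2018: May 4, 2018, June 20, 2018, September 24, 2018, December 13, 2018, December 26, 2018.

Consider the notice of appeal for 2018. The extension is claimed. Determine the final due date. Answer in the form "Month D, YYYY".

Start from the fixed due date, June 23, 2018.
Because June 23, 2018 is a Saturday, the deadline becomes June 25, 2018 (Monday).
Applying the 3-business-day extension: 3 business days after June 25, 2018 is June 28, 2018.
June 28, 2018 is a Thursday and not a listed holiday, so it stands.
So the filing is due June 28, 2018.

June 28, 2018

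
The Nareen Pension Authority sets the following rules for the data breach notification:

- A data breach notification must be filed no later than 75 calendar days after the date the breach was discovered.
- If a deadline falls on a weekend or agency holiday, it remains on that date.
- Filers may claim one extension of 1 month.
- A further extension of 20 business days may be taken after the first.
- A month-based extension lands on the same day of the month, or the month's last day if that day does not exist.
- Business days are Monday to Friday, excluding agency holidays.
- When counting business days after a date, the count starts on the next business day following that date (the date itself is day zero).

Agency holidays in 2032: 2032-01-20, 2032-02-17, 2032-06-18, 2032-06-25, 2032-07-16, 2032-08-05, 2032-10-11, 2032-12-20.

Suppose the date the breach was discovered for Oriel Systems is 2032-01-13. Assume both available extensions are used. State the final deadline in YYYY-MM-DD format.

From 2032-01-13, 75 calendar days later is 2032-03-28.
No adjustment is made for weekends or holidays, so 2032-03-28 stands.
Add 1 month to 2032-03-28: 2032-04-28.
2032-04-28 falls on a Wednesday. The rules make no weekend/holiday allowance, so it remains 2032-04-28.
The 20-business-day extension runs from 2032-04-28 to 2032-05-26.
No adjustment is made for weekends or holidays, so 2032-05-26 stands.
So the filing is due 2032-05-26.

2032-05-26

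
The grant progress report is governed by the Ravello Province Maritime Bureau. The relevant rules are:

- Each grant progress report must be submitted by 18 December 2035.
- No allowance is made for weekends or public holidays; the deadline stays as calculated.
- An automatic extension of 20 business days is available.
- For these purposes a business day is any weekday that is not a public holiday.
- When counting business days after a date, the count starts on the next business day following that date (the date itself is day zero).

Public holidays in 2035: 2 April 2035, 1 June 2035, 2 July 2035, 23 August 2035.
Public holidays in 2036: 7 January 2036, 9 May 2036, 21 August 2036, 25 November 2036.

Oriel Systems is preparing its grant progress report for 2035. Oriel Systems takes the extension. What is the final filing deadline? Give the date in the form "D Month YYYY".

16 January 2036

The statutory due date is 18 December 2035.
18 December 2035 is a Tuesday; no weekend or holiday adjustment applies.
Applying the 20-business-day extension: 20 business days after 18 December 2035 is 16 January 2036.
No adjustment is made for weekends or holidays, so 16 January 2036 stands.
Deadline: 16 January 2036.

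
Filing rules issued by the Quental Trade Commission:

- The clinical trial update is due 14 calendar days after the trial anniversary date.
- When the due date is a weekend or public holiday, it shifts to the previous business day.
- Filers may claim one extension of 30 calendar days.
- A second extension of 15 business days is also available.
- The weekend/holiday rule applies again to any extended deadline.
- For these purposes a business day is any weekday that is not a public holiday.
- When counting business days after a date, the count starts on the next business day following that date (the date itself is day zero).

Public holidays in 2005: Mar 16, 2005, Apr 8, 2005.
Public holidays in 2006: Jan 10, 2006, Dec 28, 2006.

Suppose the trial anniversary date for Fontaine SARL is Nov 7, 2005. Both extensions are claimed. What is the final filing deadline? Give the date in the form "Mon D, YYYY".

Jan 12, 2006

From Nov 7, 2005, 14 calendar days later is Nov 21, 2005.
Nov 21, 2005 is a Monday and not a listed holiday, so it stands.
Add the 30 calendar-day extension to Nov 21, 2005: Dec 21, 2005.
Dec 21, 2005 is a Wednesday and not a listed holiday, so it stands.
Applying the 15-business-day extension: 15 business days after Dec 21, 2005 is Jan 12, 2006.
Jan 12, 2006 falls on a Thursday, which is a business day, so no adjustment is needed.
The final due date is Jan 12, 2006.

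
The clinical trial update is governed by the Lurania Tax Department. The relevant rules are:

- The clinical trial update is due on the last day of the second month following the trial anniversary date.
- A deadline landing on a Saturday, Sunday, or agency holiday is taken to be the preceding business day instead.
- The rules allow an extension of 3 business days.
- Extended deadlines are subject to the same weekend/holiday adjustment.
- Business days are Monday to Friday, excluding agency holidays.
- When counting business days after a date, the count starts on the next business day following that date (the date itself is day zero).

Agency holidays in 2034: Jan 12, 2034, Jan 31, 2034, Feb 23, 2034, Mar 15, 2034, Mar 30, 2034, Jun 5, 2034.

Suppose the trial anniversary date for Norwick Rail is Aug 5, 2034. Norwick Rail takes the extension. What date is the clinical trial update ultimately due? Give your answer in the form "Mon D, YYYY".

The second month after Aug 5, 2034 is October 2034, whose last day is Oct 31, 2034.
Oct 31, 2034 is a Tuesday and not a listed holiday, so it stands.
Applying the 3-business-day extension: 3 business days after Oct 31, 2034 is Nov 3, 2034.
Nov 3, 2034 (Friday) is already a business day.
Deadline: Nov 3, 2034.

Nov 3, 2034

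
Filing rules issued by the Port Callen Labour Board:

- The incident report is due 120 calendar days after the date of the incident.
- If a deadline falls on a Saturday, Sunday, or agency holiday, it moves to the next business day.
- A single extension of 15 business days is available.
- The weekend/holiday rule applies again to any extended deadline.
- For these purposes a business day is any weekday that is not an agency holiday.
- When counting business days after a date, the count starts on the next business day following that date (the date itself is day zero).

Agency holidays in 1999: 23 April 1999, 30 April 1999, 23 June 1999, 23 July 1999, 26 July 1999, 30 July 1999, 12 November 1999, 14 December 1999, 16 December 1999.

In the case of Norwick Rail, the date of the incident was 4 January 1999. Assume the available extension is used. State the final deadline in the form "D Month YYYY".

Trigger date 4 January 1999 + 120 calendar days = 4 May 1999.
4 May 1999 falls on a Tuesday, which is a business day, so no adjustment is needed.
The 15-business-day extension runs from 4 May 1999 to 25 May 1999.
25 May 1999 (Tuesday) is already a business day.
Final deadline: 25 May 1999.

25 May 1999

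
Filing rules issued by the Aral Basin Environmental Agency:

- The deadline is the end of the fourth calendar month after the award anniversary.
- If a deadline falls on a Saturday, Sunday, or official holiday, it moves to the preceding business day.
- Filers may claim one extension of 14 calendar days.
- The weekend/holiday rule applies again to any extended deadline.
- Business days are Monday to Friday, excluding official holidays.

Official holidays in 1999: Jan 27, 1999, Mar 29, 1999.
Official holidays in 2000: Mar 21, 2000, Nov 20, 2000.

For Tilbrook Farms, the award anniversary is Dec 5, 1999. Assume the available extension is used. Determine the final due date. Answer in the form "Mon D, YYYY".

4 months after Dec 5, 1999 is April 2000; that month ends on Apr 30, 2000.
Apr 30, 2000 is a Sunday, so it moves to the preceding business day, Apr 28, 2000 (Friday).
The 14-calendar-day extension moves the deadline from Apr 28, 2000 to May 12, 2000.
Since May 12, 2000 is a Friday and not a holiday, the date is unchanged.
So the filing is due May 12, 2000.

May 12, 2000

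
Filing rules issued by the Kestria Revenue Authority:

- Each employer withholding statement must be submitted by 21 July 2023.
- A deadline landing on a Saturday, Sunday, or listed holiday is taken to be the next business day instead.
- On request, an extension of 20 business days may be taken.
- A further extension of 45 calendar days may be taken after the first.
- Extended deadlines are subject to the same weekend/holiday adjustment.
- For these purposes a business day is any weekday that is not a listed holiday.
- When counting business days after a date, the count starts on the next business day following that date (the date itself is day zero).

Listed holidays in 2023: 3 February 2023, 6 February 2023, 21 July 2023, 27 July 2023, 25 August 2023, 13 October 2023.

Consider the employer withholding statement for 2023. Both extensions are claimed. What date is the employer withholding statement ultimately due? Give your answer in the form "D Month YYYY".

6 October 2023

The statutory due date is 21 July 2023.
21 July 2023 is a listed holiday; the next business day is 24 July 2023 (Monday).
Applying the 20-business-day extension: 20 business days after 24 July 2023 is 22 August 2023.
Since 22 August 2023 is a Tuesday and not a holiday, the date is unchanged.
Add the 45 calendar-day extension to 22 August 2023: 6 October 2023.
6 October 2023 (Friday) is already a business day.
Final deadline: 6 October 2023.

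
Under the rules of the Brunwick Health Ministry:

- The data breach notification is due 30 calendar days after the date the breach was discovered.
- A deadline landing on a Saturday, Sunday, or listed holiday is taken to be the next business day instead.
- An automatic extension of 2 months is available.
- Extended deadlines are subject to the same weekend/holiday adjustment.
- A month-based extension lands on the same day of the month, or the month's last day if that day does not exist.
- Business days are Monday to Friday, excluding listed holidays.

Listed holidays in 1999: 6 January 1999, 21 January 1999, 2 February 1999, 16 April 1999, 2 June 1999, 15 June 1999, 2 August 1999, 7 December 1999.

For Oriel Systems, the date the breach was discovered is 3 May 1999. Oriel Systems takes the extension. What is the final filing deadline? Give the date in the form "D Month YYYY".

3 August 1999

Trigger date 3 May 1999 + 30 calendar days = 2 June 1999.
2 June 1999 falls on a listed holiday. Rolling to the next business day gives 3 June 1999, a Thursday.
Add 2 months to 3 June 1999: 3 August 1999.
Since 3 August 1999 is a Tuesday and not a holiday, the date is unchanged.
Final deadline: 3 August 1999.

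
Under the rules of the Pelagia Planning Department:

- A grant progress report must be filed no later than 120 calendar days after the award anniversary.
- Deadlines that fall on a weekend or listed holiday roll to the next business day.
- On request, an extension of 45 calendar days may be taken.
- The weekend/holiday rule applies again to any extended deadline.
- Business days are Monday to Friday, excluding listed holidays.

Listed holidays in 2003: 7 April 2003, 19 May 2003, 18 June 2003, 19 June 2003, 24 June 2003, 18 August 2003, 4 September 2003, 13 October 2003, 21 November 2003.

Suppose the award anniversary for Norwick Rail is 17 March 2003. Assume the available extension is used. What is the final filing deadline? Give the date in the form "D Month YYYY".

29 August 2003

Trigger date 17 March 2003 + 120 calendar days = 15 July 2003.
Since 15 July 2003 is a Tuesday and not a holiday, the date is unchanged.
With the 45-day extension, 15 July 2003 becomes 29 August 2003.
Since 29 August 2003 is a Friday and not a holiday, the date is unchanged.
So the filing is due 29 August 2003.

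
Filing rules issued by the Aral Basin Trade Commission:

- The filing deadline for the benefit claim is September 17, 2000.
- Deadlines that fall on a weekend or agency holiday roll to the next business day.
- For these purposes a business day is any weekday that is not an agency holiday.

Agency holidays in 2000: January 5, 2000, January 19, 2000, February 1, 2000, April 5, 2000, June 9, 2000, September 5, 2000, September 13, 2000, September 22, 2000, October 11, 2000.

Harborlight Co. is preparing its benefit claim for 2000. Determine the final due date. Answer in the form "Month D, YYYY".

September 18, 2000

Start from the fixed due date, September 17, 2000.
September 17, 2000 falls on a Sunday. Rolling to the next business day gives September 18, 2000, a Monday.
Final deadline: September 18, 2000.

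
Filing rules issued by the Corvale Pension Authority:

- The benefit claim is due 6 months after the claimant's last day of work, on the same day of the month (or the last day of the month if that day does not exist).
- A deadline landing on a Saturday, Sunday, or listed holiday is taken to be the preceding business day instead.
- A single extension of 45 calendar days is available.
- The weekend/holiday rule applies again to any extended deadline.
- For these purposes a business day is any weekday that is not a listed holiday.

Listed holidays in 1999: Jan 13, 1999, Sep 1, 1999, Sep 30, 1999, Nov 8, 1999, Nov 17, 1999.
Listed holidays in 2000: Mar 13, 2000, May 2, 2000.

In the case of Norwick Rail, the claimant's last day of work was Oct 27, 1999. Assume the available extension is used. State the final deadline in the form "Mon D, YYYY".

Moving 6 months forward from Oct 27, 1999 on the corresponding day gives Apr 27, 2000.
Apr 27, 2000 falls on a Thursday, which is a business day, so no adjustment is needed.
Applying the 45-calendar-day extension: Apr 27, 2000 + 45 days = Jun 11, 2000.
Jun 11, 2000 falls on a Sunday. Rolling to the preceding business day gives Jun 9, 2000, a Friday.
The final due date is Jun 9, 2000.

Jun 9, 2000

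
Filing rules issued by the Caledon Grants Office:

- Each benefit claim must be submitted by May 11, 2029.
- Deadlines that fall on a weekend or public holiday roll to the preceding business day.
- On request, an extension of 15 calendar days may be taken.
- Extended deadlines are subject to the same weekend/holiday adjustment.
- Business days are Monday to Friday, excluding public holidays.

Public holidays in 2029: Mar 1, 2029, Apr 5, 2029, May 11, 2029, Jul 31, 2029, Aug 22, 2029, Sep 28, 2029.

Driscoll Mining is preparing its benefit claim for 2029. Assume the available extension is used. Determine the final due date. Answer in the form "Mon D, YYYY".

Start from the fixed due date, May 11, 2029.
May 11, 2029 is a listed holiday; the preceding business day is May 10, 2029 (Thursday).
The 15-calendar-day extension moves the deadline from May 10, 2029 to May 25, 2029.
May 25, 2029 (Friday) is already a business day.
The final due date is May 25, 2029.

May 25, 2029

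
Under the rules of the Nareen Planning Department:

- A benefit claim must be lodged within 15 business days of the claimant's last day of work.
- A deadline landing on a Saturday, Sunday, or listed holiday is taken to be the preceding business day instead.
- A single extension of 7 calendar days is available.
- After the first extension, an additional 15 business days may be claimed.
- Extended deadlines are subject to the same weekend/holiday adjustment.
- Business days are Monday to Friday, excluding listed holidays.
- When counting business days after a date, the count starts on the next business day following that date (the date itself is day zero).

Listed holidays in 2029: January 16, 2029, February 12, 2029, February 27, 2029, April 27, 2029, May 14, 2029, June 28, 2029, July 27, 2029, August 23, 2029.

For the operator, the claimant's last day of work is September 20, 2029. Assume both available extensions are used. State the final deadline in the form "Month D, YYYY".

November 8, 2029

15 business days after September 20, 2029, excluding weekends and holidays, is October 11, 2029.
October 11, 2029 (Thursday) is already a business day.
Applying the 7-calendar-day extension: October 11, 2029 + 7 days = October 18, 2029.
October 18, 2029 is a Thursday and not a listed holiday, so it stands.
Applying the 15-business-day extension: 15 business days after October 18, 2029 is November 8, 2029.
Since November 8, 2029 is a Thursday and not a holiday, the date is unchanged.
Final deadline: November 8, 2029.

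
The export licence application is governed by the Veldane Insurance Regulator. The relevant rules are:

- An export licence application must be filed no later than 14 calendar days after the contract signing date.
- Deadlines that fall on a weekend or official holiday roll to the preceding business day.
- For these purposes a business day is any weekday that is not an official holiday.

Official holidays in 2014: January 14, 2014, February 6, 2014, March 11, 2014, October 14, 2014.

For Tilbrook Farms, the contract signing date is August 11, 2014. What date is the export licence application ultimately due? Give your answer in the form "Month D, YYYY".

Adding 14 calendar days to August 11, 2014 gives August 25, 2014.
August 25, 2014 is a Monday and not a listed holiday, so it stands.
Final deadline: August 25, 2014.

August 25, 2014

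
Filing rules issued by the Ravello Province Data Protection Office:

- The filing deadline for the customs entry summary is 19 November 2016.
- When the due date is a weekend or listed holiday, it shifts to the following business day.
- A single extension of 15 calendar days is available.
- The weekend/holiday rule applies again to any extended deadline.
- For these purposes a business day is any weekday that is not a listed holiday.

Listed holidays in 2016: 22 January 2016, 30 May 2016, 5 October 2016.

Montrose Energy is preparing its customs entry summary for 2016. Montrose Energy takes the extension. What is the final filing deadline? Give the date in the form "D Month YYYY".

6 December 2016

Start from the fixed due date, 19 November 2016.
19 November 2016 falls on a Saturday. Rolling to the next business day gives 21 November 2016, a Monday.
With the 15-day extension, 21 November 2016 becomes 6 December 2016.
6 December 2016 is a Tuesday and not a listed holiday, so it stands.
Deadline: 6 December 2016.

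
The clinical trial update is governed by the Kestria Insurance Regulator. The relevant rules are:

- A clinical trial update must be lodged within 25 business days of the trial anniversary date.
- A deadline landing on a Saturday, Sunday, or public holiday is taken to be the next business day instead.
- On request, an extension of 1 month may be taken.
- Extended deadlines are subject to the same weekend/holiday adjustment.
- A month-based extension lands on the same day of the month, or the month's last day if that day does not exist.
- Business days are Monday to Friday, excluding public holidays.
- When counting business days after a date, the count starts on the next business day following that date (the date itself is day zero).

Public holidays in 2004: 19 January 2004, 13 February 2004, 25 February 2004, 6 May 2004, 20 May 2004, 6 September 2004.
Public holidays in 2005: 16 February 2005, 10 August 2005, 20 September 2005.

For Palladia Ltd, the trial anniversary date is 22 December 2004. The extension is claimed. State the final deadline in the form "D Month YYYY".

25 business days after 22 December 2004, excluding weekends and holidays, is 26 January 2005.
26 January 2005 falls on a Wednesday, which is a business day, so no adjustment is needed.
Applying the 1 month extension: 1 month after 26 January 2005 is 26 February 2005.
26 February 2005 is a Saturday, so it moves to the next business day, 28 February 2005 (Monday).
So the filing is due 28 February 2005.

28 February 2005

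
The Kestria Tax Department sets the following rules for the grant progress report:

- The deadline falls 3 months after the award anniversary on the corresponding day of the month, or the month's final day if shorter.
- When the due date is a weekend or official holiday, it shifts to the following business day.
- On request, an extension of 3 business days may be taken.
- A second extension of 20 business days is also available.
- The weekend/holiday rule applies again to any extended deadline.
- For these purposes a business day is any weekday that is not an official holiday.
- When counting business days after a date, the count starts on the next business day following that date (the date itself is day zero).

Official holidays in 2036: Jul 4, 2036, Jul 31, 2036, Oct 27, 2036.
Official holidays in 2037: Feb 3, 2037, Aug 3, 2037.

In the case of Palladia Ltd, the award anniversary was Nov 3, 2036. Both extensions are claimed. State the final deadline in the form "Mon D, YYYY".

Mar 9, 2037

3 months after Nov 3, 2036, on the same day of the month, is Feb 3, 2037.
Feb 3, 2037 is a listed holiday, so it moves to the next business day, Feb 4, 2037 (Wednesday).
The 3-business-day extension runs from Feb 4, 2037 to Feb 9, 2037.
Since Feb 9, 2037 is a Monday and not a holiday, the date is unchanged.
Counting 20 further business days from Feb 9, 2037 reaches Mar 9, 2037.
Since Mar 9, 2037 is a Monday and not a holiday, the date is unchanged.
Final deadline: Mar 9, 2037.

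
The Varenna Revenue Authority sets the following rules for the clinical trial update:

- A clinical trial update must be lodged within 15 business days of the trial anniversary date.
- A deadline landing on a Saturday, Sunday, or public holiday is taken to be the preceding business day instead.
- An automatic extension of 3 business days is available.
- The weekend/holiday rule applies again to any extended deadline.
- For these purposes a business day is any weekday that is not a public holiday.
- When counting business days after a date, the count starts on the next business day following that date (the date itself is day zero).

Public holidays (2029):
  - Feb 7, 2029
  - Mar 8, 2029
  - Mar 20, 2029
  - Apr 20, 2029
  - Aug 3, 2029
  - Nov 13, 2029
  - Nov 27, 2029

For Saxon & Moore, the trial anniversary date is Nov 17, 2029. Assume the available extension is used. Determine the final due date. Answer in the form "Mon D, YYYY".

Counting 15 business days after Nov 17, 2029 (skipping weekends and listed holidays) reaches Dec 10, 2029.
Dec 10, 2029 (Monday) is already a business day.
Counting 3 further business days from Dec 10, 2029 reaches Dec 13, 2029.
Dec 13, 2029 falls on a Thursday, which is a business day, so no adjustment is needed.
Final deadline: Dec 13, 2029.

Dec 13, 2029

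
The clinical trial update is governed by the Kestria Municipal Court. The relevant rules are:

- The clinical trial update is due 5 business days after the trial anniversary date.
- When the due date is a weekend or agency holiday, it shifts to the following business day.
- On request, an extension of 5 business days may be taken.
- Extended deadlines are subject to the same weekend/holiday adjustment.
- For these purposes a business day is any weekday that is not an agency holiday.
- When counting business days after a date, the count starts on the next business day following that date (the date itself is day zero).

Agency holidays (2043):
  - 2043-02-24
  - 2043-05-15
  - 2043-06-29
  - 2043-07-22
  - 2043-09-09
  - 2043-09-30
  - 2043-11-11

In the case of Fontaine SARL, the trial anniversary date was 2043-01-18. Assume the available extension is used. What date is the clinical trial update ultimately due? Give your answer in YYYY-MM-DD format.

2043-01-30

Counting 5 business days after 2043-01-18 (skipping weekends and listed holidays) reaches 2043-01-23.
2043-01-23 falls on a Friday, which is a business day, so no adjustment is needed.
Counting 5 further business days from 2043-01-23 reaches 2043-01-30.
2043-01-30 falls on a Friday, which is a business day, so no adjustment is needed.
So the filing is due 2043-01-30.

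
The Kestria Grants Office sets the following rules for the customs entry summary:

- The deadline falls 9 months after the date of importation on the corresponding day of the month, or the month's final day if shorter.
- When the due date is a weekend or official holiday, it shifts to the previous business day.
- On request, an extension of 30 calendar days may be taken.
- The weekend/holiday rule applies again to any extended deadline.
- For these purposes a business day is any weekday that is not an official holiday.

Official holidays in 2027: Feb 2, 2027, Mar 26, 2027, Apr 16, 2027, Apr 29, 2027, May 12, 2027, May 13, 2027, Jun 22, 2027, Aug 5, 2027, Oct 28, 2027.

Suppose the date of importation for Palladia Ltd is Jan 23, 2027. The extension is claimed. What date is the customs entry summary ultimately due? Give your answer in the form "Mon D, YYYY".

Nov 19, 2027

Moving 9 months forward from Jan 23, 2027 on the corresponding day gives Oct 23, 2027.
Oct 23, 2027 falls on a Saturday. Rolling to the preceding business day gives Oct 22, 2027, a Friday.
Add the 30 calendar-day extension to Oct 22, 2027: Nov 21, 2027.
Nov 21, 2027 falls on a Sunday. Rolling to the preceding business day gives Nov 19, 2027, a Friday.
Deadline: Nov 19, 2027.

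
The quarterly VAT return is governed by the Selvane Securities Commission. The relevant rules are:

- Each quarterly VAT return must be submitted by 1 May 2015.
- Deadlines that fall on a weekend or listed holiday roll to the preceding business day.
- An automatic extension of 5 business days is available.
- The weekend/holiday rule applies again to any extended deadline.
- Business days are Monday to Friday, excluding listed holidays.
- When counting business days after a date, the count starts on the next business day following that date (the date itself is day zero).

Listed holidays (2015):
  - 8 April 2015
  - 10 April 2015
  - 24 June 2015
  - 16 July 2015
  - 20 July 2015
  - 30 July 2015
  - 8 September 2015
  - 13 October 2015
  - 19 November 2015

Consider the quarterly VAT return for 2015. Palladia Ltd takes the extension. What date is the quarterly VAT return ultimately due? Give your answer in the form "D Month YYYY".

The stated deadline is 1 May 2015.
1 May 2015 (Friday) is already a business day.
The 5-business-day extension runs from 1 May 2015 to 8 May 2015.
Since 8 May 2015 is a Friday and not a holiday, the date is unchanged.
Final deadline: 8 May 2015.

8 May 2015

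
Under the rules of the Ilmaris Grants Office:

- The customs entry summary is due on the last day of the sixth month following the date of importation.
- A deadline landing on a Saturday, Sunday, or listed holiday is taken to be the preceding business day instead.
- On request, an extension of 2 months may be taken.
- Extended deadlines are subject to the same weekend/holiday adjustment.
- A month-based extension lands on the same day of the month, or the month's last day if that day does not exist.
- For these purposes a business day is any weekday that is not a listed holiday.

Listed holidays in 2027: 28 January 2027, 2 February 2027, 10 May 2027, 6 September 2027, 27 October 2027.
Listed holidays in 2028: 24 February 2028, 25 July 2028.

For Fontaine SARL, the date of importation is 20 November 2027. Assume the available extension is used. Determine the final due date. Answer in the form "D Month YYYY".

31 July 2028

6 months after 20 November 2027 is May 2028; that month ends on 31 May 2028.
Since 31 May 2028 is a Wednesday and not a holiday, the date is unchanged.
Applying the 2 months extension: 2 months after 31 May 2028 is 31 July 2028.
31 July 2028 falls on a Monday, which is a business day, so no adjustment is needed.
Final deadline: 31 July 2028.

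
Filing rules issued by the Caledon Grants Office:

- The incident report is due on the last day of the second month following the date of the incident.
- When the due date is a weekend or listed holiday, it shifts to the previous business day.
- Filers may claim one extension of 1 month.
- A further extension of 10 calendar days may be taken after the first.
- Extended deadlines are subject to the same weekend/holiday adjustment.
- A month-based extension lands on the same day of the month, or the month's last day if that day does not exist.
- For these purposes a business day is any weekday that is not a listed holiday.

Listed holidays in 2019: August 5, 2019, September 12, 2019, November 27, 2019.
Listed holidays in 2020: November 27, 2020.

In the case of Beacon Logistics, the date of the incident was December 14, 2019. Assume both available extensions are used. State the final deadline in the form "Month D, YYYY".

April 6, 2020

The second month after December 14, 2019 is February 2020, whose last day is February 29, 2020.
February 29, 2020 is a Saturday, so it moves to the preceding business day, February 28, 2020 (Friday).
Applying the 1 month extension: 1 month after February 28, 2020 is March 28, 2020.
March 28, 2020 is a Saturday, so it moves to the preceding business day, March 27, 2020 (Friday).
Add the 10 calendar-day extension to March 27, 2020: April 6, 2020.
April 6, 2020 is a Monday and not a listed holiday, so it stands.
Final deadline: April 6, 2020.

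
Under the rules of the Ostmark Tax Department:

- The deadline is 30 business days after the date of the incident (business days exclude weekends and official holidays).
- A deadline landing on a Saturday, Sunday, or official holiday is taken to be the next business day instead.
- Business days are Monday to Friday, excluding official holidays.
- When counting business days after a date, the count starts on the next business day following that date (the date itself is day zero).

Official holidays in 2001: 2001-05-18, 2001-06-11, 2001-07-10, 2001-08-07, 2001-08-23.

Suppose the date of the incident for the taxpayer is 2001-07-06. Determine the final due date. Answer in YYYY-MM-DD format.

2001-08-21

Starting the day after 2001-07-06 and counting 30 business days lands on 2001-08-21.
2001-08-21 (Tuesday) is already a business day.
Final deadline: 2001-08-21.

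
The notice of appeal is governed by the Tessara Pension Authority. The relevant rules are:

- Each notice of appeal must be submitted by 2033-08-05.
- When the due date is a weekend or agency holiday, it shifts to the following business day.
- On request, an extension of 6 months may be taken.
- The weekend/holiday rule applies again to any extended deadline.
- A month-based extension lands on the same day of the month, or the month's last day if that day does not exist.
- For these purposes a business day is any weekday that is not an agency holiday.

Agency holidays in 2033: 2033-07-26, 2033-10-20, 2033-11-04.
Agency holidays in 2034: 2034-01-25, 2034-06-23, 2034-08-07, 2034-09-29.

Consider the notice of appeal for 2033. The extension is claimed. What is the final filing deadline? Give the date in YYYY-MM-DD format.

The stated deadline is 2033-08-05.
2033-08-05 falls on a Friday, which is a business day, so no adjustment is needed.
Add 6 months to 2033-08-05: 2034-02-05.
2034-02-05 falls on a Sunday. Rolling to the next business day gives 2034-02-06, a Monday.
Final deadline: 2034-02-06.

2034-02-06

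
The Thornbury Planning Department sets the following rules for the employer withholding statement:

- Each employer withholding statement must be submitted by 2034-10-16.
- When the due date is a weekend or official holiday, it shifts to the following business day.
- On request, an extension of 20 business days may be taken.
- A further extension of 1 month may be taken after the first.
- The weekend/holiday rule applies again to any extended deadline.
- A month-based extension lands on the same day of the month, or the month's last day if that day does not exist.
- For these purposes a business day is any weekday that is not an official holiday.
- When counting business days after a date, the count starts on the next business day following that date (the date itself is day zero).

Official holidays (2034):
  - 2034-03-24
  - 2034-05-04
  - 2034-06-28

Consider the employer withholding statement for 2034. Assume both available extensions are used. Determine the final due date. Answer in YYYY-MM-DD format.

The stated deadline is 2034-10-16.
2034-10-16 is a Monday and not a listed holiday, so it stands.
Counting 20 further business days from 2034-10-16 reaches 2034-11-13.
Since 2034-11-13 is a Monday and not a holiday, the date is unchanged.
Add 1 month to 2034-11-13: 2034-12-13.
2034-12-13 is a Wednesday and not a listed holiday, so it stands.
Final deadline: 2034-12-13.

2034-12-13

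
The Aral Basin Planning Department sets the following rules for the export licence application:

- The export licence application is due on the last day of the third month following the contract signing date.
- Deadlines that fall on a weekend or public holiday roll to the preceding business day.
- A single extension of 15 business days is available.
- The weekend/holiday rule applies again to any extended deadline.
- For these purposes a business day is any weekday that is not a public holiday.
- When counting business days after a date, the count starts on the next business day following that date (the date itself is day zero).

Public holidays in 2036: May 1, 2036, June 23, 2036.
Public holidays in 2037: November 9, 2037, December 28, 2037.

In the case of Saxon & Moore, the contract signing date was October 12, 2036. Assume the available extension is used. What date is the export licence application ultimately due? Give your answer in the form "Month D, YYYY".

3 months after October 12, 2036 is January 2037; that month ends on January 31, 2037.
January 31, 2037 falls on a Saturday. Rolling to the preceding business day gives January 30, 2037, a Friday.
The 15-business-day extension runs from January 30, 2037 to February 20, 2037.
Since February 20, 2037 is a Friday and not a holiday, the date is unchanged.
The final due date is February 20, 2037.

February 20, 2037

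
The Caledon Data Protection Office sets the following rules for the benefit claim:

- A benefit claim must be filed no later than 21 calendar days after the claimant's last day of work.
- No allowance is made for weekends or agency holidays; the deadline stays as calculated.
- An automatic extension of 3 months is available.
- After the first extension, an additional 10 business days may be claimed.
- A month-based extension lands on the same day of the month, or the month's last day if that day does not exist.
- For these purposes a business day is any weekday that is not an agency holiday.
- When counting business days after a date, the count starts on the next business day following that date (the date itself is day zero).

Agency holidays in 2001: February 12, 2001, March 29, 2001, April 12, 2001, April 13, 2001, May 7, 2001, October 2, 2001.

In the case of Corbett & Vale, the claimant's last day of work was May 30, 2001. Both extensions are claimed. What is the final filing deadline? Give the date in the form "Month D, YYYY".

October 5, 2001

From May 30, 2001, 21 calendar days later is June 20, 2001.
No adjustment is made for weekends or holidays, so June 20, 2001 stands.
Add 3 months to June 20, 2001: September 20, 2001.
September 20, 2001 falls on a Thursday. The rules make no weekend/holiday allowance, so it remains September 20, 2001.
The 10-business-day extension runs from September 20, 2001 to October 5, 2001.
October 5, 2001 falls on a Friday. The rules make no weekend/holiday allowance, so it remains October 5, 2001.
The final due date is October 5, 2001.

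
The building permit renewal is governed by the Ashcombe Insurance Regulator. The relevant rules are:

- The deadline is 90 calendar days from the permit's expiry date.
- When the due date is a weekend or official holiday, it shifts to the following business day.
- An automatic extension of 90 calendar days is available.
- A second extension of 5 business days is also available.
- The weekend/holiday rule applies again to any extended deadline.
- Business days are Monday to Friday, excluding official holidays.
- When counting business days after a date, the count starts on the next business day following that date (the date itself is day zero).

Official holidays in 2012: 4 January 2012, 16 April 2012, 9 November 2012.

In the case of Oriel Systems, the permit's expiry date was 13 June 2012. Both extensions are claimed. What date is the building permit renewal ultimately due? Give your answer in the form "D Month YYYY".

90 calendar days after 13 June 2012 is 11 September 2012.
Since 11 September 2012 is a Tuesday and not a holiday, the date is unchanged.
With the 90-day extension, 11 September 2012 becomes 10 December 2012.
10 December 2012 falls on a Monday, which is a business day, so no adjustment is needed.
The 5-business-day extension runs from 10 December 2012 to 17 December 2012.
17 December 2012 falls on a Monday, which is a business day, so no adjustment is needed.
Deadline: 17 December 2012.

17 December 2012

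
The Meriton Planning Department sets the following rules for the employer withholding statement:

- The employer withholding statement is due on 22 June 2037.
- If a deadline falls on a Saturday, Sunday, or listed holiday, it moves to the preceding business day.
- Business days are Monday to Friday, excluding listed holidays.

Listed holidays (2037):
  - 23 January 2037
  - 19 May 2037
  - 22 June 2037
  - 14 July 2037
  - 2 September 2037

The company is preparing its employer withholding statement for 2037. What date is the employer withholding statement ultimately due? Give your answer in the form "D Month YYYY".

The stated deadline is 22 June 2037.
22 June 2037 falls on a listed holiday. Rolling to the preceding business day gives 19 June 2037, a Friday.
Deadline: 19 June 2037.

19 June 2037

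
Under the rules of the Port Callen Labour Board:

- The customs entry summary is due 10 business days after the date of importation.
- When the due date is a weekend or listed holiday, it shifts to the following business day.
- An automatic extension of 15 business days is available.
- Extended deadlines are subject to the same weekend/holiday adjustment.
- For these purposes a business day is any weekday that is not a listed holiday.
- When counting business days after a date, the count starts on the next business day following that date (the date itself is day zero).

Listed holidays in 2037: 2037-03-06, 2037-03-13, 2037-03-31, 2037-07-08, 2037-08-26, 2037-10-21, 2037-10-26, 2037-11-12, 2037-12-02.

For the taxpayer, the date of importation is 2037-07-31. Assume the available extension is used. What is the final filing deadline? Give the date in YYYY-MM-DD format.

2037-09-07

10 business days after 2037-07-31, excluding weekends and holidays, is 2037-08-14.
2037-08-14 is a Friday and not a listed holiday, so it stands.
The 15-business-day extension runs from 2037-08-14 to 2037-09-07.
2037-09-07 is a Monday and not a listed holiday, so it stands.
Final deadline: 2037-09-07.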